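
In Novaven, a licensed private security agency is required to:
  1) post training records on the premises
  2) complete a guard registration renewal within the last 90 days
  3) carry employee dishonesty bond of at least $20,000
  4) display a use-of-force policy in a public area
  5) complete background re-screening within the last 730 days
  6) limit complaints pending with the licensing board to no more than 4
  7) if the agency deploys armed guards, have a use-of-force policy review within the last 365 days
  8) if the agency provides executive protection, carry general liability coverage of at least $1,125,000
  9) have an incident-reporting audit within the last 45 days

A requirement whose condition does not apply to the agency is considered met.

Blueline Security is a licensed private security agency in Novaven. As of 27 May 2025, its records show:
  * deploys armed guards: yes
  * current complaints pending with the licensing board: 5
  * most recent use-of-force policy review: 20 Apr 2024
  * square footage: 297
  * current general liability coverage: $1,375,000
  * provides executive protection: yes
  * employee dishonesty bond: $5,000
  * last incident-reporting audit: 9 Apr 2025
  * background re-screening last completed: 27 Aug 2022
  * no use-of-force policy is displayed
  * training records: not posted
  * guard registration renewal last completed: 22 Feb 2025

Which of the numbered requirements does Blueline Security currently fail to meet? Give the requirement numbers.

1. training records absent → not met
2. guard registration renewal 94 days ago vs limit 90 → not met
3. employee dishonesty bond $5,000 < $20,000 → not met
4. use-of-force policy absent → not met
5. background re-screening 1004 days ago vs limit 730 → not met
6. complaints pending with the licensing board 5 > 4 → not met
7. condition 'deploys armed guards' holds; use-of-force policy review 402 days ago vs limit 365 → not met
8. condition 'provides executive protection' holds; general liability coverage $1,375,000 ≥ $1,125,000 → met
9. incident-reporting audit 48 days ago vs limit 45 → not met
Not met: 1, 2, 3, 4, 5, 6, 7, 9

1, 2, 3, 4, 5, 6, 7, 9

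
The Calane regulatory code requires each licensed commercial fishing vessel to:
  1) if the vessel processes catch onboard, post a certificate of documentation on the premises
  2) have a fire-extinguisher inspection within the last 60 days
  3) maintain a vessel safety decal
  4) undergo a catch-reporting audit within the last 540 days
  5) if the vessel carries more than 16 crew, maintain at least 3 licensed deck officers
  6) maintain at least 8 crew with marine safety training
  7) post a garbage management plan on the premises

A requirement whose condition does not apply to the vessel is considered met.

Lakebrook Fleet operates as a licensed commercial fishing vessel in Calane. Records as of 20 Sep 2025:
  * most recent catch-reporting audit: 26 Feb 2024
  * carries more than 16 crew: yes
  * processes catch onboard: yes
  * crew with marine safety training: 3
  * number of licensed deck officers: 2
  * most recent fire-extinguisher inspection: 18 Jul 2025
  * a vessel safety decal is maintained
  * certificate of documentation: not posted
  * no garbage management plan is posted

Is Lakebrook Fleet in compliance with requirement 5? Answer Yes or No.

No

5. condition 'carries more than 16 crew' holds; licensed deck officers 2 < 3 → not met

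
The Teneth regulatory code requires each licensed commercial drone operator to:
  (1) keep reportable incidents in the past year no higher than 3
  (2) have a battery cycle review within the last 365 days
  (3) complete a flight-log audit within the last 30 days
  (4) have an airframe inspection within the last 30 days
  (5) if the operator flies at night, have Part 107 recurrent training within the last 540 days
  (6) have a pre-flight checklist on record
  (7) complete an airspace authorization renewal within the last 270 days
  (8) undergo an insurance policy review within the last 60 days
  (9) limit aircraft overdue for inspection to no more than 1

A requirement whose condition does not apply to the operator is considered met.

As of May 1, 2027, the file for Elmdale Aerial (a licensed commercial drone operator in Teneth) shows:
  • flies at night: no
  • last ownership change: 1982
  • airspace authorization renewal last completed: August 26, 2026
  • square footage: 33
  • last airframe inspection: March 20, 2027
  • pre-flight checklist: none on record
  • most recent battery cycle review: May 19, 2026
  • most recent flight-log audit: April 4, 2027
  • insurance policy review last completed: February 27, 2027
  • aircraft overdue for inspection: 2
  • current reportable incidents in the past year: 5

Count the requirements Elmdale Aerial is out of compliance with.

5

1. reportable incidents in the past year 5 > 3 → not met
2. battery cycle review 347 days ago vs limit 365 → met
3. flight-log audit 27 days ago vs limit 30 → met
4. airframe inspection 42 days ago vs limit 30 → not met
5. condition 'flies at night' does not hold → requirement n/a → met
6. pre-flight checklist absent → not met
7. airspace authorization renewal 248 days ago vs limit 270 → met
8. insurance policy review 63 days ago vs limit 60 → not met
9. aircraft overdue for inspection 2 > 1 → not met
Not met: 5 of 9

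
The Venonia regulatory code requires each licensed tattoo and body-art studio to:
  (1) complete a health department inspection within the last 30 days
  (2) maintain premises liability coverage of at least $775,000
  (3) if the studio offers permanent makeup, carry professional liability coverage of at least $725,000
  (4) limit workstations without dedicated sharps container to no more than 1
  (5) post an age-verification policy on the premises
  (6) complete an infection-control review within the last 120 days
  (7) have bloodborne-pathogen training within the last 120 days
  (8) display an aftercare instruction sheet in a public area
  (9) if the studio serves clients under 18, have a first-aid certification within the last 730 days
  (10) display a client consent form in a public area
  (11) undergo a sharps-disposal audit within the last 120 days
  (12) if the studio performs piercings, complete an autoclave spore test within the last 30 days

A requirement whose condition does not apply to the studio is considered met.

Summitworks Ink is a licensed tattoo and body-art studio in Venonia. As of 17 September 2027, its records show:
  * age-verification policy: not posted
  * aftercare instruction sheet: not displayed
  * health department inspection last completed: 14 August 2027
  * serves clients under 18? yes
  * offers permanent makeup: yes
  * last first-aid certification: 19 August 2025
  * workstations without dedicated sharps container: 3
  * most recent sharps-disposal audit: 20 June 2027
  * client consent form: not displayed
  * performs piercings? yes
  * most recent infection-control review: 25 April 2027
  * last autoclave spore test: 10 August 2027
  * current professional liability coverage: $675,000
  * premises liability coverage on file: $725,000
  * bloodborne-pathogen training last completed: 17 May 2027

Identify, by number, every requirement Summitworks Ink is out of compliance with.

1, 2, 3, 4, 5, 6, 7, 8, 9, 10, 12

1. health department inspection 34 days ago vs limit 30 → not met
2. premises liability coverage $725,000 < $775,000 → not met
3. condition 'offers permanent makeup' holds; professional liability coverage $675,000 < $725,000 → not met
4. workstations without dedicated sharps container 3 > 1 → not met
5. age-verification policy absent → not met
6. infection-control review 145 days ago vs limit 120 → not met
7. bloodborne-pathogen training 123 days ago vs limit 120 → not met
8. aftercare instruction sheet absent → not met
9. condition 'serves clients under 18' holds; first-aid certification 759 days ago vs limit 730 → not met
10. client consent form absent → not met
11. sharps-disposal audit 89 days ago vs limit 120 → met
12. condition 'performs piercings' holds; autoclave spore test 38 days ago vs limit 30 → not met
Not met: 1, 2, 3, 4, 5, 6, 7, 8, 9, 10, 12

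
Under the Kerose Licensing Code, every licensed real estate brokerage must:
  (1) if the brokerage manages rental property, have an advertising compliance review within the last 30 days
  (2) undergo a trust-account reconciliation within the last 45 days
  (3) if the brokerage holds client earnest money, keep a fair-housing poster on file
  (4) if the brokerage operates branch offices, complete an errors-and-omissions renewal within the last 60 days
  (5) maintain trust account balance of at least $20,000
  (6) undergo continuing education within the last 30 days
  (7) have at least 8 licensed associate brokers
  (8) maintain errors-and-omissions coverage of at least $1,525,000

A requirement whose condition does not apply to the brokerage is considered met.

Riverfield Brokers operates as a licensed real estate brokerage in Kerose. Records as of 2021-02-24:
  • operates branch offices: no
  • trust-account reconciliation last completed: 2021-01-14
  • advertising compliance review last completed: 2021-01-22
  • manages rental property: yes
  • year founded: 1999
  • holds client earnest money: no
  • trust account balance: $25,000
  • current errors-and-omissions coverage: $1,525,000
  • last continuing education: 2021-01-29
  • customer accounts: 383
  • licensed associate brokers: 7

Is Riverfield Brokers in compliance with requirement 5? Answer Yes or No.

Yes

5. trust account balance $25,000 ≥ $20,000 → met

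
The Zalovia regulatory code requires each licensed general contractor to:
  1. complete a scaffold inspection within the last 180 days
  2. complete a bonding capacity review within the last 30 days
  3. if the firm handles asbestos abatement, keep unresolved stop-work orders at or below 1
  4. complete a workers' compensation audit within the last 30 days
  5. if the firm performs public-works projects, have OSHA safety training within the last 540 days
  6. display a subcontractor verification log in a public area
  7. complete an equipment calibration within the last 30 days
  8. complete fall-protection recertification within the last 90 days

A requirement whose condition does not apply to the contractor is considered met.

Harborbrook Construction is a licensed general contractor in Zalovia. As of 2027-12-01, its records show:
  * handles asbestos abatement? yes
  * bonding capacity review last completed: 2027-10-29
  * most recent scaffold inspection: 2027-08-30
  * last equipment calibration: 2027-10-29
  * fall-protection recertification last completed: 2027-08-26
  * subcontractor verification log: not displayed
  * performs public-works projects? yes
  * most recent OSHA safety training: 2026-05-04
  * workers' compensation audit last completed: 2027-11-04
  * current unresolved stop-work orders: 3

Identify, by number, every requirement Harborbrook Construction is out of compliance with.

1. scaffold inspection 93 days ago vs limit 180 → met
2. bonding capacity review 33 days ago vs limit 30 → not met
3. condition 'handles asbestos abatement' holds; unresolved stop-work orders 3 > 1 → not met
4. workers' compensation audit 27 days ago vs limit 30 → met
5. condition 'performs public-works projects' holds; OSHA safety training 576 days ago vs limit 540 → not met
6. subcontractor verification log absent → not met
7. equipment calibration 33 days ago vs limit 30 → not met
8. fall-protection recertification 97 days ago vs limit 90 → not met
Not met: 2, 3, 5, 6, 7, 8

2, 3, 5, 6, 7, 8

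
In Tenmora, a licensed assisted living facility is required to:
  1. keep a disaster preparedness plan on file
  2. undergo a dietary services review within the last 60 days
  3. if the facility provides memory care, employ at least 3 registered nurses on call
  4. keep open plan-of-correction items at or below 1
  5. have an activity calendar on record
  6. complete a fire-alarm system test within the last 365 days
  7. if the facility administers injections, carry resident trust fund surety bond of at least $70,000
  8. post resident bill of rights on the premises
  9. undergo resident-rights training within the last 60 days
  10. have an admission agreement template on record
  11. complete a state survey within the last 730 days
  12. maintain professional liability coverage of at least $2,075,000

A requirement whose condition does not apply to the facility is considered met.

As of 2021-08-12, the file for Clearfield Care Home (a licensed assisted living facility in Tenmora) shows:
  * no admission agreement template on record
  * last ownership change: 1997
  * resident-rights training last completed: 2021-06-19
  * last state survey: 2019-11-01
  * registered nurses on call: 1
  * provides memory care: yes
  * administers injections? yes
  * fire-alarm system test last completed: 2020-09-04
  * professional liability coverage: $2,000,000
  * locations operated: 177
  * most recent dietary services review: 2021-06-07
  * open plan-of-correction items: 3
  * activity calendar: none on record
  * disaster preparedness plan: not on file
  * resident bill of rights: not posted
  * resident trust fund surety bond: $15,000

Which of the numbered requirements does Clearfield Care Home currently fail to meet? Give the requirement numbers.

1, 2, 3, 4, 5, 7, 8, 10, 12

1. disaster preparedness plan absent → not met
2. dietary services review 66 days ago vs limit 60 → not met
3. condition 'provides memory care' holds; registered nurses on call 1 < 3 → not met
4. open plan-of-correction items 3 > 1 → not met
5. activity calendar absent → not met
6. fire-alarm system test 342 days ago vs limit 365 → met
7. condition 'administers injections' holds; resident trust fund surety bond $15,000 < $70,000 → not met
8. resident bill of rights absent → not met
9. resident-rights training 54 days ago vs limit 60 → met
10. admission agreement template absent → not met
11. state survey 650 days ago vs limit 730 → met
12. professional liability coverage $2,000,000 < $2,075,000 → not met
Not met: 1, 2, 3, 4, 5, 7, 8, 10, 12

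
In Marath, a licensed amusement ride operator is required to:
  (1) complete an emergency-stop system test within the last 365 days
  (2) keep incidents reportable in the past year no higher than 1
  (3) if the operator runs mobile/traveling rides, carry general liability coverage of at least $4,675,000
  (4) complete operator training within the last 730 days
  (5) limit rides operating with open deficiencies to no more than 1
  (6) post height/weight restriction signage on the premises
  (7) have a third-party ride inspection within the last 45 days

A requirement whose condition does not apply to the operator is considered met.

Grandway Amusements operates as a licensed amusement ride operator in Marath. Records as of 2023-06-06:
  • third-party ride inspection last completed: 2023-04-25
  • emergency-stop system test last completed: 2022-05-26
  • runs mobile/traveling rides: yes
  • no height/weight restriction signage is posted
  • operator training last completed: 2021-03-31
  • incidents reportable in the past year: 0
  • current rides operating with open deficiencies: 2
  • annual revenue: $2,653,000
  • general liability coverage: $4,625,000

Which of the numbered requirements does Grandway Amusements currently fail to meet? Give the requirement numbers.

1, 3, 4, 5, 6

1. emergency-stop system test 376 days ago vs limit 365 → not met
2. incidents reportable in the past year 0 ≤ 1 → met
3. condition 'runs mobile/traveling rides' holds; general liability coverage $4,625,000 < $4,675,000 → not met
4. operator training 797 days ago vs limit 730 → not met
5. rides operating with open deficiencies 2 > 1 → not met
6. height/weight restriction signage absent → not met
7. third-party ride inspection 42 days ago vs limit 45 → met
Not met: 1, 3, 4, 5, 6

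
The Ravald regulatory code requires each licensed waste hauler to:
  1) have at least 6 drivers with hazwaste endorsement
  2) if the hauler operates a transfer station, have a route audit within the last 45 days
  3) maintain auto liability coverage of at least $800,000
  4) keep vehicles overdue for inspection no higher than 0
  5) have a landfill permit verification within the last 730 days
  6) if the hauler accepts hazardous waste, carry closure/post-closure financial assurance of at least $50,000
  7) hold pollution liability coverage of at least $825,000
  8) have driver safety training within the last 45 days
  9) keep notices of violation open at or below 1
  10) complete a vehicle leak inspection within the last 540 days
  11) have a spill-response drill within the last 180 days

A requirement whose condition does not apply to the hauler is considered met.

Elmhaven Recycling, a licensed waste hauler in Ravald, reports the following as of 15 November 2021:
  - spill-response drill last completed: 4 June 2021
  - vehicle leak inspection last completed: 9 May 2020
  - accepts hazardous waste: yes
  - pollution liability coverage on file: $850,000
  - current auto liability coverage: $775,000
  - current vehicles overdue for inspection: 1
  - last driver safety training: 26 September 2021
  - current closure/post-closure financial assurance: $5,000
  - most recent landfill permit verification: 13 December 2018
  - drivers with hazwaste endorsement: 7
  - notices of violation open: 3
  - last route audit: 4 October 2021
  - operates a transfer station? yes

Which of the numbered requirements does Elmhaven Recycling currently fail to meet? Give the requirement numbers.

1. drivers with hazwaste endorsement 7 ≥ 6 → met
2. condition 'operates a transfer station' holds; route audit 42 days ago vs limit 45 → met
3. auto liability coverage $775,000 < $800,000 → not met
4. vehicles overdue for inspection 1 > 0 → not met
5. landfill permit verification 1068 days ago vs limit 730 → not met
6. condition 'accepts hazardous waste' holds; closure/post-closure financial assurance $5,000 < $50,000 → not met
7. pollution liability coverage $850,000 ≥ $825,000 → met
8. driver safety training 50 days ago vs limit 45 → not met
9. notices of violation open 3 > 1 → not met
10. vehicle leak inspection 555 days ago vs limit 540 → not met
11. spill-response drill 164 days ago vs limit 180 → met
Not met: 3, 4, 5, 6, 8, 9, 10

3, 4, 5, 6, 8, 9, 10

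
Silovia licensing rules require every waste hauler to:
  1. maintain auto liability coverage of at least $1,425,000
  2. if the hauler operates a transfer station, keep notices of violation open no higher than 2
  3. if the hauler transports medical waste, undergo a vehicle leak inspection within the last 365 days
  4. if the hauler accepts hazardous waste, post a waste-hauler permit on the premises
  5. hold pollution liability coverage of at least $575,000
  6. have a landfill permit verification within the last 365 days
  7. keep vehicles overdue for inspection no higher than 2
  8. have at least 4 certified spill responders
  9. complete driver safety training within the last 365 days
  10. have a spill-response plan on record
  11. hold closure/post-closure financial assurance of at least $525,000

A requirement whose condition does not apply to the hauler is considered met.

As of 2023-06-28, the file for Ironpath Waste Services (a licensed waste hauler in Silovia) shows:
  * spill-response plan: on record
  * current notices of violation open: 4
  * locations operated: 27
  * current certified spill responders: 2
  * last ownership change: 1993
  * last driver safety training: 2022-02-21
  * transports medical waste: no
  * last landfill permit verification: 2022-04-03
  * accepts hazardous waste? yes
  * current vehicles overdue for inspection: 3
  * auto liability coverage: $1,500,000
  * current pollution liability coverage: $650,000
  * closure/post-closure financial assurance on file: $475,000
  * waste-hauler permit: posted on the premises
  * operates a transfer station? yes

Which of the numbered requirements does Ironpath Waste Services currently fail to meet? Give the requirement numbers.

1. auto liability coverage $1,500,000 ≥ $1,425,000 → met
2. condition 'operates a transfer station' holds; notices of violation open 4 > 2 → not met
3. condition 'transports medical waste' does not hold → requirement n/a → met
4. condition 'accepts hazardous waste' holds; waste-hauler permit present → met
5. pollution liability coverage $650,000 ≥ $575,000 → met
6. landfill permit verification 451 days ago vs limit 365 → not met
7. vehicles overdue for inspection 3 > 2 → not met
8. certified spill responders 2 < 4 → not met
9. driver safety training 492 days ago vs limit 365 → not met
10. spill-response plan present → met
11. closure/post-closure financial assurance $475,000 < $525,000 → not met
Not met: 2, 6, 7, 8, 9, 11

2, 6, 7, 8, 9, 11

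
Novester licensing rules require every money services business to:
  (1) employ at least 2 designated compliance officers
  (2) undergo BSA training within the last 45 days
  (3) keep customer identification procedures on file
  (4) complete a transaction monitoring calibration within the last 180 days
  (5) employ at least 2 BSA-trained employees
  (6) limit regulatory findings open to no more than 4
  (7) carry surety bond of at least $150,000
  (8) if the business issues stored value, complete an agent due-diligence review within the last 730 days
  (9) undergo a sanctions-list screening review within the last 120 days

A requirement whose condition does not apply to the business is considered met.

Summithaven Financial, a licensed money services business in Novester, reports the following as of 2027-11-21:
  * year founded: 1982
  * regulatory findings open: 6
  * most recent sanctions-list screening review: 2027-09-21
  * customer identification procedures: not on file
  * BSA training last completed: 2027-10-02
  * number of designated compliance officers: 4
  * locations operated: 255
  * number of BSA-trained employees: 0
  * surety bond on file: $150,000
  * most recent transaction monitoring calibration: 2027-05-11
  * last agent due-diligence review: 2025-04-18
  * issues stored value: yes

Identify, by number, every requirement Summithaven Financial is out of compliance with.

1. designated compliance officers 4 ≥ 2 → met
2. BSA training 50 days ago vs limit 45 → not met
3. customer identification procedures absent → not met
4. transaction monitoring calibration 194 days ago vs limit 180 → not met
5. BSA-trained employees 0 < 2 → not met
6. regulatory findings open 6 > 4 → not met
7. surety bond $150,000 ≥ $150,000 → met
8. condition 'issues stored value' holds; agent due-diligence review 947 days ago vs limit 730 → not met
9. sanctions-list screening review 61 days ago vs limit 120 → met
Not met: 2, 3, 4, 5, 6, 8

2, 3, 4, 5, 6, 8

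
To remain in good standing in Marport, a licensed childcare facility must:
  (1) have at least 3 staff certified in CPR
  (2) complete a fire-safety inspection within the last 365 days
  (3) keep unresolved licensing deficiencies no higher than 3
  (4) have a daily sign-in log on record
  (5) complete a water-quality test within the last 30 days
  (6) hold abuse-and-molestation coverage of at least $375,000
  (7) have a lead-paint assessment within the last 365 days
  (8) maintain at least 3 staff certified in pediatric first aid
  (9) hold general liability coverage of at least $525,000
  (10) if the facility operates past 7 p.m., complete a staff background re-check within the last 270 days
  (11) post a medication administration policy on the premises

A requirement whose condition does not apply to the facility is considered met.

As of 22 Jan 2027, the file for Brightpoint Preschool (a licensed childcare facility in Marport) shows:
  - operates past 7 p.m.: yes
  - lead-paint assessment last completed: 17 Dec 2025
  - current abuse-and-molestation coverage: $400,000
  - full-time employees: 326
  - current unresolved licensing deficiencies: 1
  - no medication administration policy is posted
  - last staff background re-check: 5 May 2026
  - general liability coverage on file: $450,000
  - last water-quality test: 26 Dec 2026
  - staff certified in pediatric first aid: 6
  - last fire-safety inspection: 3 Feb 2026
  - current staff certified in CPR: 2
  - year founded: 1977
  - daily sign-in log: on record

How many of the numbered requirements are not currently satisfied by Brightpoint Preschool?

4

1. staff certified in CPR 2 < 3 → not met
2. fire-safety inspection 353 days ago vs limit 365 → met
3. unresolved licensing deficiencies 1 ≤ 3 → met
4. daily sign-in log present → met
5. water-quality test 27 days ago vs limit 30 → met
6. abuse-and-molestation coverage $400,000 ≥ $375,000 → met
7. lead-paint assessment 401 days ago vs limit 365 → not met
8. staff certified in pediatric first aid 6 ≥ 3 → met
9. general liability coverage $450,000 < $525,000 → not met
10. condition 'operates past 7 p.m.' holds; staff background re-check 262 days ago vs limit 270 → met
11. medication administration policy absent → not met
Not met: 4 of 11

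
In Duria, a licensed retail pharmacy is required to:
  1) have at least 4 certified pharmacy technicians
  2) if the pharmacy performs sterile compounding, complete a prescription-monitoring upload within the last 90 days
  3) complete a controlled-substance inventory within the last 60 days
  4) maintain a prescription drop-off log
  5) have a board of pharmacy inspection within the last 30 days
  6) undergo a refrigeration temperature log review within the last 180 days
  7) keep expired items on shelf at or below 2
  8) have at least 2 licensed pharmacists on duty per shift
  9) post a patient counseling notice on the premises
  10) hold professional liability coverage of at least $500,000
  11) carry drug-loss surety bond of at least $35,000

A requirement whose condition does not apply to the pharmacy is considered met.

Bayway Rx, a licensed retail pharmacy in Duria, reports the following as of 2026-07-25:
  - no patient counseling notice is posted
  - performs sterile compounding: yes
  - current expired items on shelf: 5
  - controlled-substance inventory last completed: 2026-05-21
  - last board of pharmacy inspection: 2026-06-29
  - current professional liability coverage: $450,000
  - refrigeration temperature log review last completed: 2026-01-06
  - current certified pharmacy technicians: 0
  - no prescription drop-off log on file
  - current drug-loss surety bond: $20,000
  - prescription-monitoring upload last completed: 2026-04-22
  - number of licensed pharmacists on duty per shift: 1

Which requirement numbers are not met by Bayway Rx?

1, 2, 3, 4, 6, 7, 8, 9, 10, 11

1. certified pharmacy technicians 0 < 4 → not met
2. condition 'performs sterile compounding' holds; prescription-monitoring upload 94 days ago vs limit 90 → not met
3. controlled-substance inventory 65 days ago vs limit 60 → not met
4. prescription drop-off log absent → not met
5. board of pharmacy inspection 26 days ago vs limit 30 → met
6. refrigeration temperature log review 200 days ago vs limit 180 → not met
7. expired items on shelf 5 > 2 → not met
8. licensed pharmacists on duty per shift 1 < 2 → not met
9. patient counseling notice absent → not met
10. professional liability coverage $450,000 < $500,000 → not met
11. drug-loss surety bond $20,000 < $35,000 → not met
Not met: 1, 2, 3, 4, 6, 7, 8, 9, 10, 11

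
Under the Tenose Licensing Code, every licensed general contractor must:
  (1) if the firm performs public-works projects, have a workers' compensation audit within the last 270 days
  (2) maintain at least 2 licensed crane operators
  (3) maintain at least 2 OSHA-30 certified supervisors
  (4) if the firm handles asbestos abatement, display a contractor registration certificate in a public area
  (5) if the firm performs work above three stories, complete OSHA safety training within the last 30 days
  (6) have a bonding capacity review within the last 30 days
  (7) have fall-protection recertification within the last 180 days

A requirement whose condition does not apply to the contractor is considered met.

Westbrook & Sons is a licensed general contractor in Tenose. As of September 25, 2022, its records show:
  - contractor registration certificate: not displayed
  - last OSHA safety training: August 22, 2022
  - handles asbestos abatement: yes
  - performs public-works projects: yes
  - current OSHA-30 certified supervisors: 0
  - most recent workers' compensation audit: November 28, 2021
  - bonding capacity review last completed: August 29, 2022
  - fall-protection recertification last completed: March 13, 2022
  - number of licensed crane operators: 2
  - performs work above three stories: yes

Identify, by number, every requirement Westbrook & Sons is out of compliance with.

1, 3, 4, 5, 7

1. condition 'performs public-works projects' holds; workers' compensation audit 301 days ago vs limit 270 → not met
2. licensed crane operators 2 ≥ 2 → met
3. OSHA-30 certified supervisors 0 < 2 → not met
4. condition 'handles asbestos abatement' holds; contractor registration certificate absent → not met
5. condition 'performs work above three stories' holds; OSHA safety training 34 days ago vs limit 30 → not met
6. bonding capacity review 27 days ago vs limit 30 → met
7. fall-protection recertification 196 days ago vs limit 180 → not met
Not met: 1, 3, 4, 5, 7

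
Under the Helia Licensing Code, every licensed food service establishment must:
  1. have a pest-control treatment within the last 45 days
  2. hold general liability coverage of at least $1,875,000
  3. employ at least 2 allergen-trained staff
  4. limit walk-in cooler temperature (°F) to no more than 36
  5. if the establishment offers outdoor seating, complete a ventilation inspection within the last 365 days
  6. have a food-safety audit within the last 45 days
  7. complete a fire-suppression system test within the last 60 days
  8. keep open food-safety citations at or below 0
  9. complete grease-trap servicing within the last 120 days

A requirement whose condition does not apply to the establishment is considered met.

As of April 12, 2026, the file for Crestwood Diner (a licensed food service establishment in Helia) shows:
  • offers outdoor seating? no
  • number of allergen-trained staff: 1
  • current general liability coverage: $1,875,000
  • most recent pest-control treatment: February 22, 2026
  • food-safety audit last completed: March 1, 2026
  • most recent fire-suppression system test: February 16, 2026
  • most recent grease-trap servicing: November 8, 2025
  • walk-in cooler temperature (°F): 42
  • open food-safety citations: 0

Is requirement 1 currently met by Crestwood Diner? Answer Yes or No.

1. pest-control treatment 49 days ago vs limit 45 → not met

No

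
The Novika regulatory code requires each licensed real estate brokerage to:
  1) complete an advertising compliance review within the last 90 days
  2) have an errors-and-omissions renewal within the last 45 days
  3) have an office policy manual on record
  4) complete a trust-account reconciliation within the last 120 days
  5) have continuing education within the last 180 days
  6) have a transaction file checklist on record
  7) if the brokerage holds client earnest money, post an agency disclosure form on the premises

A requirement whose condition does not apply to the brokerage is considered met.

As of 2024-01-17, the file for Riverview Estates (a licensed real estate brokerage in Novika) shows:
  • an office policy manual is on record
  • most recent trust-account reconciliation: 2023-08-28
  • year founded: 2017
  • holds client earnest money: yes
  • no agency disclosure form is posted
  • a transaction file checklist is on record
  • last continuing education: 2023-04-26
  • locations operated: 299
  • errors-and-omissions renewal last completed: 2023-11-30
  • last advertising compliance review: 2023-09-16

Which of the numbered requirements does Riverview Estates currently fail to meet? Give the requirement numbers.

1, 2, 4, 5, 7

1. advertising compliance review 123 days ago vs limit 90 → not met
2. errors-and-omissions renewal 48 days ago vs limit 45 → not met
3. office policy manual present → met
4. trust-account reconciliation 142 days ago vs limit 120 → not met
5. continuing education 266 days ago vs limit 180 → not met
6. transaction file checklist present → met
7. condition 'holds client earnest money' holds; agency disclosure form absent → not met
Not met: 1, 2, 4, 5, 7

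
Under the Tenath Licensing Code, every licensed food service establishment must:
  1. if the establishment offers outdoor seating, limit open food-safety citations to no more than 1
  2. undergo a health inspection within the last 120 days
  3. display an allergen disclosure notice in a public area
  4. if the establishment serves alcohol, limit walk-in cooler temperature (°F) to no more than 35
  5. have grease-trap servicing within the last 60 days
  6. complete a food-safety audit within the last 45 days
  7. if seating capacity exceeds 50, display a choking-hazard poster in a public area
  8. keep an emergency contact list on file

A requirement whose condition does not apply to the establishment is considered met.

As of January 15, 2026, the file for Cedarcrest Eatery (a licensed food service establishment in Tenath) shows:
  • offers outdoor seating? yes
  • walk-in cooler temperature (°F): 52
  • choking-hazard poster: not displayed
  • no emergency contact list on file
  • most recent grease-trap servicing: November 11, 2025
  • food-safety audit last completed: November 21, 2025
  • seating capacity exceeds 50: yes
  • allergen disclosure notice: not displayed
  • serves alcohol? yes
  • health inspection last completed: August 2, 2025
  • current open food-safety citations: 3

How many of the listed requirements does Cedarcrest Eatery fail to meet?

8

1. condition 'offers outdoor seating' holds; open food-safety citations 3 > 1 → not met
2. health inspection 166 days ago vs limit 120 → not met
3. allergen disclosure notice absent → not met
4. condition 'serves alcohol' holds; walk-in cooler temperature (°F) 52 > 35 → not met
5. grease-trap servicing 65 days ago vs limit 60 → not met
6. food-safety audit 55 days ago vs limit 45 → not met
7. condition 'seating capacity exceeds 50' holds; choking-hazard poster absent → not met
8. emergency contact list absent → not met
Not met: 8 of 8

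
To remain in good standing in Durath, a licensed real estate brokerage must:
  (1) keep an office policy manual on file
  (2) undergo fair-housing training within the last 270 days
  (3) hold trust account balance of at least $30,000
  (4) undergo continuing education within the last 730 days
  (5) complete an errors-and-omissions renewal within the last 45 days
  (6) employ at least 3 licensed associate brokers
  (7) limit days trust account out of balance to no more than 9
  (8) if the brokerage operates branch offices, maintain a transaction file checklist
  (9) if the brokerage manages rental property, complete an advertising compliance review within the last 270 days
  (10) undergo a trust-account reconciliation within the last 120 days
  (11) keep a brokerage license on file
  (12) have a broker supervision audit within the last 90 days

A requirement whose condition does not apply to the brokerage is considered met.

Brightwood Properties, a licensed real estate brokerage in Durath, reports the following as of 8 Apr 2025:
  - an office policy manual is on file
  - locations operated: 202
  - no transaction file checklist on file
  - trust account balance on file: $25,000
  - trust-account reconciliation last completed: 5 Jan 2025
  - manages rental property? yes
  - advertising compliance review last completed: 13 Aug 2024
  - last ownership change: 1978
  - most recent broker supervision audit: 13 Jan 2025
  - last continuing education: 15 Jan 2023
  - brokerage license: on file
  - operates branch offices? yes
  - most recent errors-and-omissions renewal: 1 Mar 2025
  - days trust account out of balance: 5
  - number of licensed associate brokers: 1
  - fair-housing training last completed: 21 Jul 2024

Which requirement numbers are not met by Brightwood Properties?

3, 4, 6, 8

1. office policy manual present → met
2. fair-housing training 261 days ago vs limit 270 → met
3. trust account balance $25,000 < $30,000 → not met
4. continuing education 814 days ago vs limit 730 → not met
5. errors-and-omissions renewal 38 days ago vs limit 45 → met
6. licensed associate brokers 1 < 3 → not met
7. days trust account out of balance 5 ≤ 9 → met
8. condition 'operates branch offices' holds; transaction file checklist absent → not met
9. condition 'manages rental property' holds; advertising compliance review 238 days ago vs limit 270 → met
10. trust-account reconciliation 93 days ago vs limit 120 → met
11. brokerage license present → met
12. broker supervision audit 85 days ago vs limit 90 → met
Not met: 3, 4, 6, 8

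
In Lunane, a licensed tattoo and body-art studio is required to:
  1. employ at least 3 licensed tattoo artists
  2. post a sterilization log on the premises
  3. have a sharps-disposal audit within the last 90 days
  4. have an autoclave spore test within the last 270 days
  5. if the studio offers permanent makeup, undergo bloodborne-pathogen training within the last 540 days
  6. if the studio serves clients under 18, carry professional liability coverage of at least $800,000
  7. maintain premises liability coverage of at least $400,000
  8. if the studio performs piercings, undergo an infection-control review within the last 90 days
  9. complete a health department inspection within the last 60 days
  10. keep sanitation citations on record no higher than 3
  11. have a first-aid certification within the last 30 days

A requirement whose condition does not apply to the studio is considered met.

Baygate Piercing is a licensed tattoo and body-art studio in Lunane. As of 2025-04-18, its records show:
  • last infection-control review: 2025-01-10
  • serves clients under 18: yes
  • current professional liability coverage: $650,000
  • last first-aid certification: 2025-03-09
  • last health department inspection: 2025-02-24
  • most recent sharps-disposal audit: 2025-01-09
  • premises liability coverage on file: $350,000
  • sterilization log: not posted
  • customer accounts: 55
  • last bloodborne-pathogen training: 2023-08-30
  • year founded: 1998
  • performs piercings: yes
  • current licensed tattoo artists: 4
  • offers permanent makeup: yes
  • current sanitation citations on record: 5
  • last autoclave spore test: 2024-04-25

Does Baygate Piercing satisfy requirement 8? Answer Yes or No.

8. condition 'performs piercings' holds; infection-control review 98 days ago vs limit 90 → not met

No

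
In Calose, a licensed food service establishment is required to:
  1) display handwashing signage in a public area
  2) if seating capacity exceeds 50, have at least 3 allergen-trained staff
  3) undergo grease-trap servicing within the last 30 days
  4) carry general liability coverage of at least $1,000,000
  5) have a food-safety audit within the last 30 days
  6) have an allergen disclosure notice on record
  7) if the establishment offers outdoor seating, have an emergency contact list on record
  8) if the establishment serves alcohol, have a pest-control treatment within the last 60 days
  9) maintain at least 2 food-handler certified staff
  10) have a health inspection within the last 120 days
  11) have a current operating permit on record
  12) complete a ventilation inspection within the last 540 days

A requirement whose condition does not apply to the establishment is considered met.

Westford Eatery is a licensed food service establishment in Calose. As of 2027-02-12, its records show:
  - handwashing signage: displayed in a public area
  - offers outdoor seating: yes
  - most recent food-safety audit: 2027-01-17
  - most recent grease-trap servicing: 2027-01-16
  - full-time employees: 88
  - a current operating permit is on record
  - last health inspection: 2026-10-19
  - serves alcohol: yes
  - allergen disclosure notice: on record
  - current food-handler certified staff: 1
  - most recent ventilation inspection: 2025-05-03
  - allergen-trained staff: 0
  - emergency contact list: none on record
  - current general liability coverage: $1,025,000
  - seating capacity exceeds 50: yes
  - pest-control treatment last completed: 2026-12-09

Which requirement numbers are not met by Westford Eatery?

1. handwashing signage present → met
2. condition 'seating capacity exceeds 50' holds; allergen-trained staff 0 < 3 → not met
3. grease-trap servicing 27 days ago vs limit 30 → met
4. general liability coverage $1,025,000 ≥ $1,000,000 → met
5. food-safety audit 26 days ago vs limit 30 → met
6. allergen disclosure notice present → met
7. condition 'offers outdoor seating' holds; emergency contact list absent → not met
8. condition 'serves alcohol' holds; pest-control treatment 65 days ago vs limit 60 → not met
9. food-handler certified staff 1 < 2 → not met
10. health inspection 116 days ago vs limit 120 → met
11. current operating permit present → met
12. ventilation inspection 650 days ago vs limit 540 → not met
Not met: 2, 7, 8, 9, 12

2, 7, 8, 9, 12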